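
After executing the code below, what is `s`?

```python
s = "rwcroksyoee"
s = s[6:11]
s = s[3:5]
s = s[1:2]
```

'e'

slice [6:11] → 'syoee'
slice [3:5] → 'ee'
slice [1:2] → 'e'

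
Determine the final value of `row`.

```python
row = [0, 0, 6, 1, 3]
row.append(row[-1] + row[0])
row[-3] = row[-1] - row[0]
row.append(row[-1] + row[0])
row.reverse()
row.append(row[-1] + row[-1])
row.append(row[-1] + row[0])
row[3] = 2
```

append row[-1]+row[0] = 3+0 = 3 → [0, 0, 6, 1, 3, 3]
row[-3] = row[-1]-row[0] = 3-0 = 3 → [0, 0, 6, 3, 3, 3]
append row[-1]+row[0] = 3+0 = 3 → [0, 0, 6, 3, 3, 3, 3]
reverse → [3, 3, 3, 3, 6, 0, 0]
append row[-1]+row[-1] = 0+0 = 0 → [3, 3, 3, 3, 6, 0, 0, 0]
append row[-1]+row[0] = 0+3 = 3 → [3, 3, 3, 3, 6, 0, 0, 0, 3]
row[3] = 2 → [3, 3, 3, 2, 6, 0, 0, 0, 3]

[3, 3, 3, 2, 6, 0, 0, 0, 3]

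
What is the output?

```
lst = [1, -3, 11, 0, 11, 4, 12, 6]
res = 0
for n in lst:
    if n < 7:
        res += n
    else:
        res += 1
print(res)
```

11

n=1: <7, res = 0+1 = 1
n=-3: <7, res = 1+(-3) = -2
n=11: not <7, res = (-2)+1 = -1
n=0: <7, res = (-1)+0 = -1
n=11: not <7, res = (-1)+1 = 0
n=4: <7, res = 0+4 = 4
n=12: not <7, res = 4+1 = 5
n=6: <7, res = 5+6 = 11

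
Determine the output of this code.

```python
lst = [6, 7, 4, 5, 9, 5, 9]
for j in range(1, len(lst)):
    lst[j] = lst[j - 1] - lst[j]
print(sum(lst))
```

j=1: lst[1] = 6-7 = -1 → [6, -1, 4, 5, 9, 5, 9]
j=2: lst[2] = (-1)-4 = -5 → [6, -1, -5, 5, 9, 5, 9]
j=3: lst[3] = (-5)-5 = -10 → [6, -1, -5, -10, 9, 5, 9]
j=4: lst[4] = (-10)-9 = -19 → [6, -1, -5, -10, -19, 5, 9]
j=5: lst[5] = (-19)-5 = -24 → [6, -1, -5, -10, -19, -24, 9]
j=6: lst[6] = (-24)-9 = -33 → [6, -1, -5, -10, -19, -24, -33]
sum = -86

-86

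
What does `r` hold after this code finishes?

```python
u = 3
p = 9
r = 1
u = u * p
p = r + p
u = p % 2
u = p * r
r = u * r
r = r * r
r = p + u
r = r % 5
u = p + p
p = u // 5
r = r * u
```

0

u = 3*9 = 27
p = 1+9 = 10
u = 10%2 = 0
u = 10*1 = 10
r = 10*1 = 10
r = 10*10 = 100
r = 10+10 = 20
r = 20%5 = 0
u = 10+10 = 20
p = 20//5 = 4
r = 0*20 = 0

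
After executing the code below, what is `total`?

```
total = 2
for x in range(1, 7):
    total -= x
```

x=1: total = 2-1 = 1
x=2: total = 1-2 = -1
x=3: total = (-1)-3 = -4
x=4: total = (-4)-4 = -8
x=5: total = (-8)-5 = -13
x=6: total = (-13)-6 = -19

-19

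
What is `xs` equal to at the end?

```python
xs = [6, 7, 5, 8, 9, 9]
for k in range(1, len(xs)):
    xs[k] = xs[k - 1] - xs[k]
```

[6, -1, -6, -14, -23, -32]

k=1: xs[1] = 6-7 = -1 → [6, -1, 5, 8, 9, 9]
k=2: xs[2] = (-1)-5 = -6 → [6, -1, -6, 8, 9, 9]
k=3: xs[3] = (-6)-8 = -14 → [6, -1, -6, -14, 9, 9]
k=4: xs[4] = (-14)-9 = -23 → [6, -1, -6, -14, -23, 9]
k=5: xs[5] = (-23)-9 = -32 → [6, -1, -6, -14, -23, -32]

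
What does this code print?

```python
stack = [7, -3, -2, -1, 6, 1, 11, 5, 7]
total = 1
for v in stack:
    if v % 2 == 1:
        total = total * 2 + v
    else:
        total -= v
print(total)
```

501

v=7: odd, total = 1*2+7 = 9
v=-3: odd, total = 9*2+(-3) = 15
v=-2: not odd, total = 15-(-2) = 17
v=-1: odd, total = 17*2+(-1) = 33
v=6: not odd, total = 33-6 = 27
v=1: odd, total = 27*2+1 = 55
v=11: odd, total = 55*2+11 = 121
v=5: odd, total = 121*2+5 = 247
v=7: odd, total = 247*2+7 = 501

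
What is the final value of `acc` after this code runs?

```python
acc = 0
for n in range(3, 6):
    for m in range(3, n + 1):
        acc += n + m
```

48

n=3,m=3: acc = 0+6 = 6
n=4,m=3: acc = 6+7 = 13
n=4,m=4: acc = 13+8 = 21
n=5,m=3: acc = 21+8 = 29
n=5,m=4: acc = 29+9 = 38
n=5,m=5: acc = 38+10 = 48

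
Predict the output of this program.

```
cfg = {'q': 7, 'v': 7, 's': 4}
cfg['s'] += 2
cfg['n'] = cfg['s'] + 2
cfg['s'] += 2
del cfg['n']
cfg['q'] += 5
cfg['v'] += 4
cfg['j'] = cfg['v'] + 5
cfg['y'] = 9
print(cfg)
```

cfg['s'] = 4+2 = 6 → {'q': 7, 'v': 7, 's': 6}
cfg['n'] = cfg['s']+2 = 8 → {'q': 7, 'v': 7, 's': 6, 'n': 8}
cfg['s'] = 6+2 = 8 → {'q': 7, 'v': 7, 's': 8, 'n': 8}
del 'n' → {'q': 7, 'v': 7, 's': 8}
cfg['q'] = 7+5 = 12 → {'q': 12, 'v': 7, 's': 8}
cfg['v'] = 7+4 = 11 → {'q': 12, 'v': 11, 's': 8}
cfg['j'] = cfg['v']+5 = 16 → {'q': 12, 'v': 11, 's': 8, 'j': 16}
cfg['y'] = 9 → {'q': 12, 'v': 11, 's': 8, 'j': 16, 'y': 9}

{'q': 12, 'v': 11, 's': 8, 'j': 16, 'y': 9}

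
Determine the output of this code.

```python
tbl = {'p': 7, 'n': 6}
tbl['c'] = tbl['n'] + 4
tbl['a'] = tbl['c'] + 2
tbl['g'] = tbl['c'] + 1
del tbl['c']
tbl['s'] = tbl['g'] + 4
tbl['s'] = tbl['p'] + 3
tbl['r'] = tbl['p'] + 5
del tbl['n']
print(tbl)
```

tbl['c'] = tbl['n']+4 = 10 → {'p': 7, 'n': 6, 'c': 10}
tbl['a'] = tbl['c']+2 = 12 → {'p': 7, 'n': 6, 'c': 10, 'a': 12}
tbl['g'] = tbl['c']+1 = 11 → {'p': 7, 'n': 6, 'c': 10, 'a': 12, 'g': 11}
del 'c' → {'p': 7, 'n': 6, 'a': 12, 'g': 11}
tbl['s'] = tbl['g']+4 = 15 → {'p': 7, 'n': 6, 'a': 12, 'g': 11, 's': 15}
tbl['s'] = tbl['p']+3 = 10 → {'p': 7, 'n': 6, 'a': 12, 'g': 11, 's': 10}
tbl['r'] = tbl['p']+5 = 12 → {'p': 7, 'n': 6, 'a': 12, 'g': 11, 's': 10, 'r': 12}
del 'n' → {'p': 7, 'a': 12, 'g': 11, 's': 10, 'r': 12}

{'p': 7, 'a': 12, 'g': 11, 's': 10, 'r': 12}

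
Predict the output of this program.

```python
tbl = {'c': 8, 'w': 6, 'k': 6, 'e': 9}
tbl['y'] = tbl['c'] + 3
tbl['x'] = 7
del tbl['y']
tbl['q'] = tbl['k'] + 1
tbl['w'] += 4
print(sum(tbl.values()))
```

47

tbl['y'] = tbl['c']+3 = 11 → {'c': 8, 'w': 6, 'k': 6, 'e': 9, 'y': 11}
tbl['x'] = 7 → {'c': 8, 'w': 6, 'k': 6, 'e': 9, 'y': 11, 'x': 7}
del 'y' → {'c': 8, 'w': 6, 'k': 6, 'e': 9, 'x': 7}
tbl['q'] = tbl['k']+1 = 7 → {'c': 8, 'w': 6, 'k': 6, 'e': 9, 'x': 7, 'q': 7}
tbl['w'] = 6+4 = 10 → {'c': 8, 'w': 10, 'k': 6, 'e': 9, 'x': 7, 'q': 7}
sum of values = 47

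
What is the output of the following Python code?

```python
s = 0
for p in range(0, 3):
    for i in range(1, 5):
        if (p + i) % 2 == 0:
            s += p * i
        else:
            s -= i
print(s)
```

2

p=0,i=1: odd sum, s = 0-1 = -1
p=0,i=2: even sum, s = (-1)+0 = -1
p=0,i=3: odd sum, s = (-1)-3 = -4
p=0,i=4: even sum, s = (-4)+0 = -4
p=1,i=1: even sum, s = (-4)+1 = -3
p=1,i=2: odd sum, s = (-3)-2 = -5
p=1,i=3: even sum, s = (-5)+3 = -2
p=1,i=4: odd sum, s = (-2)-4 = -6
p=2,i=1: odd sum, s = (-6)-1 = -7
p=2,i=2: even sum, s = (-7)+4 = -3
p=2,i=3: odd sum, s = (-3)-3 = -6
p=2,i=4: even sum, s = (-6)+8 = 2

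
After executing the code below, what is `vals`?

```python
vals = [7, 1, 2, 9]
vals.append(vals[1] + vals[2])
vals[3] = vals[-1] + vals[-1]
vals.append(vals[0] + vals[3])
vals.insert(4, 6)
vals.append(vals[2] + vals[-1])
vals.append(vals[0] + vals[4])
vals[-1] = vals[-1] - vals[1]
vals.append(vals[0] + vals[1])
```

append vals[1]+vals[2] = 1+2 = 3 → [7, 1, 2, 9, 3]
vals[3] = vals[-1]+vals[-1] = 3+3 = 6 → [7, 1, 2, 6, 3]
append vals[0]+vals[3] = 7+6 = 13 → [7, 1, 2, 6, 3, 13]
insert 6 at 4 → [7, 1, 2, 6, 6, 3, 13]
append vals[2]+vals[-1] = 2+13 = 15 → [7, 1, 2, 6, 6, 3, 13, 15]
append vals[0]+vals[4] = 7+6 = 13 → [7, 1, 2, 6, 6, 3, 13, 15, 13]
vals[-1] = vals[-1]-vals[1] = 13-1 = 12 → [7, 1, 2, 6, 6, 3, 13, 15, 12]
append vals[0]+vals[1] = 7+1 = 8 → [7, 1, 2, 6, 6, 3, 13, 15, 12, 8]

[7, 1, 2, 6, 6, 3, 13, 15, 12, 8]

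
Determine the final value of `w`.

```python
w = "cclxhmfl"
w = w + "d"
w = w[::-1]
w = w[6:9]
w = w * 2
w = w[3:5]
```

'lc'

+ 'd' → 'cclxhmfld'
reverse → 'dlfmhxlcc'
slice [6:9] → 'lcc'
repeat ×2 → 'lcclcc'
slice [3:5] → 'lc'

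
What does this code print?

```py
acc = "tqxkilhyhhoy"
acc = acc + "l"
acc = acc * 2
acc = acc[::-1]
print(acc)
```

+ 'l' → 'tqxkilhyhhoyl'
repeat ×2 → 'tqxkilhyhhoyltqxkilhyhhoyl'
reverse → 'lyohhyhlikxqtlyohhyhlikxqt'

lyohhyhlikxqtlyohhyhlikxqt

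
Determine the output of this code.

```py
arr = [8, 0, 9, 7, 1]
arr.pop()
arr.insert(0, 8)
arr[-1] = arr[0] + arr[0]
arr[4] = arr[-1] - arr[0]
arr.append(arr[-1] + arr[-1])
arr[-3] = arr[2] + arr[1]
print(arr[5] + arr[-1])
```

32

pop() removes 1 → [8, 0, 9, 7]
insert 8 at 0 → [8, 8, 0, 9, 7]
arr[-1] = arr[0]+arr[0] = 8+8 = 16 → [8, 8, 0, 9, 16]
arr[4] = arr[-1]-arr[0] = 16-8 = 8 → [8, 8, 0, 9, 8]
append arr[-1]+arr[-1] = 8+8 = 16 → [8, 8, 0, 9, 8, 16]
arr[-3] = arr[2]+arr[1] = 0+8 = 8 → [8, 8, 0, 8, 8, 16]
arr[5]+arr[-1] = 16+16 = 32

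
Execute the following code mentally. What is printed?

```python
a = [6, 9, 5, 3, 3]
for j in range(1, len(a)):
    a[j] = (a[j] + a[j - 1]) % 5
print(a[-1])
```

j=1: a[1] = (9+6)%5 = 0 → [6, 0, 5, 3, 3]
j=2: a[2] = (5+0)%5 = 0 → [6, 0, 0, 3, 3]
j=3: a[3] = (3+0)%5 = 3 → [6, 0, 0, 3, 3]
j=4: a[4] = (3+3)%5 = 1 → [6, 0, 0, 3, 1]

1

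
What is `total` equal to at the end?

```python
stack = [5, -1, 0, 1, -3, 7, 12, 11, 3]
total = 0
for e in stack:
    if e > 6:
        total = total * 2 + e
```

63

e=5: not >6
e=-1: not >6
e=0: not >6
e=1: not >6
e=-3: not >6
e=7: >6, total = 0*2+7 = 7
e=12: >6, total = 7*2+12 = 26
e=11: >6, total = 26*2+11 = 63
e=3: not >6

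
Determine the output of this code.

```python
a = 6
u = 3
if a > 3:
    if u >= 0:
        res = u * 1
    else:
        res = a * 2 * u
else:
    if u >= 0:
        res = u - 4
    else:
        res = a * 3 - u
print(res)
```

3

a=6, u=3
a > 3 is True; u >= 0 is True
→ res = u * 1 = 3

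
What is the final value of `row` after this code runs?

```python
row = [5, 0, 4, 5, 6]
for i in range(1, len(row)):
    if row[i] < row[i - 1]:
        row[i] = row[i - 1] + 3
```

[5, 8, 11, 14, 17]

i=1: 0<5, row[1] = 5+3 = 8 → [5, 8, 4, 5, 6]
i=2: 4<8, row[2] = 8+3 = 11 → [5, 8, 11, 5, 6]
i=3: 5<11, row[3] = 11+3 = 14 → [5, 8, 11, 14, 6]
i=4: 6<14, row[4] = 14+3 = 17 → [5, 8, 11, 14, 17]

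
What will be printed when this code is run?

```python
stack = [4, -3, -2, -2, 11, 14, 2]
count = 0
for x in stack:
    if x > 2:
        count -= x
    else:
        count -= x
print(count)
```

-24

x=4: >2, count = 0-4 = -4
x=-3: not >2, count = (-4)-(-3) = -1
x=-2: not >2, count = (-1)-(-2) = 1
x=-2: not >2, count = 1-(-2) = 3
x=11: >2, count = 3-11 = -8
x=14: >2, count = (-8)-14 = -22
x=2: not >2, count = (-22)-2 = -24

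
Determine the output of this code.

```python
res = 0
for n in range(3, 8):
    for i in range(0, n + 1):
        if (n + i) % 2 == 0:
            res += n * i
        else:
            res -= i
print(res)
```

n=3,i=0: odd sum, res = 0-0 = 0
n=3,i=1: even sum, res = 0+3 = 3
n=3,i=2: odd sum, res = 3-2 = 1
n=3,i=3: even sum, res = 1+9 = 10
n=4,i=0: even sum, res = 10+0 = 10
n=4,i=1: odd sum, res = 10-1 = 9
n=4,i=2: even sum, res = 9+8 = 17
n=4,i=3: odd sum, res = 17-3 = 14
n=4,i=4: even sum, res = 14+16 = 30
n=5,i=0: odd sum, res = 30-0 = 30
n=5,i=1: even sum, res = 30+5 = 35
n=5,i=2: odd sum, res = 35-2 = 33
n=5,i=3: even sum, res = 33+15 = 48
n=5,i=4: odd sum, res = 48-4 = 44
n=5,i=5: even sum, res = 44+25 = 69
n=6,i=0: even sum, res = 69+0 = 69
n=6,i=1: odd sum, res = 69-1 = 68
n=6,i=2: even sum, res = 68+12 = 80
n=6,i=3: odd sum, res = 80-3 = 77
n=6,i=4: even sum, res = 77+24 = 101
n=6,i=5: odd sum, res = 101-5 = 96
n=6,i=6: even sum, res = 96+36 = 132
n=7,i=0: odd sum, res = 132-0 = 132
n=7,i=1: even sum, res = 132+7 = 139
n=7,i=2: odd sum, res = 139-2 = 137
n=7,i=3: even sum, res = 137+21 = 158
n=7,i=4: odd sum, res = 158-4 = 154
n=7,i=5: even sum, res = 154+35 = 189
n=7,i=6: odd sum, res = 189-6 = 183
n=7,i=7: even sum, res = 183+49 = 232

232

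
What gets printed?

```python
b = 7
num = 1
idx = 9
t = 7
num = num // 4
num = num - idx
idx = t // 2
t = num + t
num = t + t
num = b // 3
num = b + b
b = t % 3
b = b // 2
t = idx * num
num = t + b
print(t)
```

42

num = 1//4 = 0
num = 0-9 = -9
idx = 7//2 = 3
t = (-9)+7 = -2
num = (-2)+(-2) = -4
num = 7//3 = 2
num = 7+7 = 14
b = (-2)%3 = 1
b = 1//2 = 0
t = 3*14 = 42
num = 42+0 = 42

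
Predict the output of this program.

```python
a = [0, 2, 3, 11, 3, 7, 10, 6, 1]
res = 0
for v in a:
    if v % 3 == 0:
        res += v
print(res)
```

v=0: %3==0, res = 0+0 = 0
v=2: not %3==0
v=3: %3==0, res = 0+3 = 3
v=11: not %3==0
v=3: %3==0, res = 3+3 = 6
v=7: not %3==0
v=10: not %3==0
v=6: %3==0, res = 6+6 = 12
v=1: not %3==0

12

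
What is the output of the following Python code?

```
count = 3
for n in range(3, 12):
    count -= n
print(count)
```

-60

n=3: count = 3-3 = 0
n=4: count = 0-4 = -4
n=5: count = (-4)-5 = -9
n=6: count = (-9)-6 = -15
n=7: count = (-15)-7 = -22
n=8: count = (-22)-8 = -30
n=9: count = (-30)-9 = -39
n=10: count = (-39)-10 = -49
n=11: count = (-49)-11 = -60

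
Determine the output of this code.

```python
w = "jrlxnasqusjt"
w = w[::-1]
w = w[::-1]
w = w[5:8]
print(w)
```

asq

reverse → 'tjsuqsanxlrj'
reverse → 'jrlxnasqusjt'
slice [5:8] → 'asq'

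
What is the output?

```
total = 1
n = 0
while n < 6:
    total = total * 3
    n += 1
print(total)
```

729

n=0: total = 1*3 = 3
n=1: total = 3*3 = 9
n=2: total = 9*3 = 27
n=3: total = 27*3 = 81
n=4: total = 81*3 = 243
n=5: total = 243*3 = 729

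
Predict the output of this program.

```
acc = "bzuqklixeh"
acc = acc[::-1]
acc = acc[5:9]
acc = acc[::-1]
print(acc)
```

zuqk

reverse → 'hexilkquzb'
slice [5:9] → 'kquz'
reverse → 'zuqk'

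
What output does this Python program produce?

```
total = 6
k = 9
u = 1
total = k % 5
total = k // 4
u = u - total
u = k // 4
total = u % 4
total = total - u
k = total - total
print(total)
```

total = 9%5 = 4
total = 9//4 = 2
u = 1-2 = -1
u = 9//4 = 2
total = 2%4 = 2
total = 2-2 = 0
k = 0-0 = 0

0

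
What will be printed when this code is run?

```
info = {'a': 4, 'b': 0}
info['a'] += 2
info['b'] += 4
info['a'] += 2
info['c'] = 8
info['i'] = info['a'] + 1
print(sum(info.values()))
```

info['a'] = 4+2 = 6 → {'a': 6, 'b': 0}
info['b'] = 0+4 = 4 → {'a': 6, 'b': 4}
info['a'] = 6+2 = 8 → {'a': 8, 'b': 4}
info['c'] = 8 → {'a': 8, 'b': 4, 'c': 8}
info['i'] = info['a']+1 = 9 → {'a': 8, 'b': 4, 'c': 8, 'i': 9}
sum of values = 29

29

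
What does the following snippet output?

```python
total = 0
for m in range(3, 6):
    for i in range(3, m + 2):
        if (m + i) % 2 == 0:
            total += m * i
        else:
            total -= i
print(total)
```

m=3,i=3: even sum, total = 0+9 = 9
m=3,i=4: odd sum, total = 9-4 = 5
m=4,i=3: odd sum, total = 5-3 = 2
m=4,i=4: even sum, total = 2+16 = 18
m=4,i=5: odd sum, total = 18-5 = 13
m=5,i=3: even sum, total = 13+15 = 28
m=5,i=4: odd sum, total = 28-4 = 24
m=5,i=5: even sum, total = 24+25 = 49
m=5,i=6: odd sum, total = 49-6 = 43

43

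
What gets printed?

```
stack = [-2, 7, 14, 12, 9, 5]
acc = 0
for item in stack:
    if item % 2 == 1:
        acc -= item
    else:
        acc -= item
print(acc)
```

item=-2: not odd, acc = 0-(-2) = 2
item=7: odd, acc = 2-7 = -5
item=14: not odd, acc = (-5)-14 = -19
item=12: not odd, acc = (-19)-12 = -31
item=9: odd, acc = (-31)-9 = -40
item=5: odd, acc = (-40)-5 = -45

-45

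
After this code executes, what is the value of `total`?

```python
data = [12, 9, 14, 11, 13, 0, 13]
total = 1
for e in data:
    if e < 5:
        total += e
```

e=12: not <5
e=9: not <5
e=14: not <5
e=11: not <5
e=13: not <5
e=0: <5, total = 1+0 = 1
e=13: not <5

1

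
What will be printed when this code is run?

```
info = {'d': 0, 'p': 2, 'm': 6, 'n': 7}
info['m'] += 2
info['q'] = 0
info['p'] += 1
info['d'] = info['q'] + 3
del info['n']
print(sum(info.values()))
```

info['m'] = 6+2 = 8 → {'d': 0, 'p': 2, 'm': 8, 'n': 7}
info['q'] = 0 → {'d': 0, 'p': 2, 'm': 8, 'n': 7, 'q': 0}
info['p'] = 2+1 = 3 → {'d': 0, 'p': 3, 'm': 8, 'n': 7, 'q': 0}
info['d'] = info['q']+3 = 3 → {'d': 3, 'p': 3, 'm': 8, 'n': 7, 'q': 0}
del 'n' → {'d': 3, 'p': 3, 'm': 8, 'q': 0}
sum of values = 14

14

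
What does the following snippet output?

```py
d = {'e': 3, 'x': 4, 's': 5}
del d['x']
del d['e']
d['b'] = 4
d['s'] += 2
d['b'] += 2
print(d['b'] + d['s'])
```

13

del 'x' → {'e': 3, 's': 5}
del 'e' → {'s': 5}
d['b'] = 4 → {'s': 5, 'b': 4}
d['s'] = 5+2 = 7 → {'s': 7, 'b': 4}
d['b'] = 4+2 = 6 → {'s': 7, 'b': 6}
d['b']+d['s'] = 6+7 = 13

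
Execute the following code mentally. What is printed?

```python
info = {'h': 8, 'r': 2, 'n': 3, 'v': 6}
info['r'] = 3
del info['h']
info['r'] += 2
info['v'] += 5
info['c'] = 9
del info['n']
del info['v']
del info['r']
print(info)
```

info['r'] = 3 → {'h': 8, 'r': 3, 'n': 3, 'v': 6}
del 'h' → {'r': 3, 'n': 3, 'v': 6}
info['r'] = 3+2 = 5 → {'r': 5, 'n': 3, 'v': 6}
info['v'] = 6+5 = 11 → {'r': 5, 'n': 3, 'v': 11}
info['c'] = 9 → {'r': 5, 'n': 3, 'v': 11, 'c': 9}
del 'n' → {'r': 5, 'v': 11, 'c': 9}
del 'v' → {'r': 5, 'c': 9}
del 'r' → {'c': 9}

{'c': 9}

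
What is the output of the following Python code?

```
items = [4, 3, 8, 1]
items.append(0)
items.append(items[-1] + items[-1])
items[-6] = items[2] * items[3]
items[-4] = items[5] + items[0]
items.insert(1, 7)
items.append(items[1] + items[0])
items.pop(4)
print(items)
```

[8, 7, 3, 8, 0, 0, 15]

append 0 → [4, 3, 8, 1, 0]
append items[-1]+items[-1] = 0+0 = 0 → [4, 3, 8, 1, 0, 0]
items[-6] = items[2]*items[3] = 8*1 = 8 → [8, 3, 8, 1, 0, 0]
items[-4] = items[5]+items[0] = 0+8 = 8 → [8, 3, 8, 1, 0, 0]
insert 7 at 1 → [8, 7, 3, 8, 1, 0, 0]
append items[1]+items[0] = 7+8 = 15 → [8, 7, 3, 8, 1, 0, 0, 15]
pop(4) removes 1 → [8, 7, 3, 8, 0, 0, 15]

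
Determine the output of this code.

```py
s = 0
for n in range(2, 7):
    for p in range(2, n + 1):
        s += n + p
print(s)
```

n=2,p=2: s = 0+4 = 4
n=3,p=2: s = 4+5 = 9
n=3,p=3: s = 9+6 = 15
n=4,p=2: s = 15+6 = 21
n=4,p=3: s = 21+7 = 28
n=4,p=4: s = 28+8 = 36
n=5,p=2: s = 36+7 = 43
n=5,p=3: s = 43+8 = 51
n=5,p=4: s = 51+9 = 60
n=5,p=5: s = 60+10 = 70
n=6,p=2: s = 70+8 = 78
n=6,p=3: s = 78+9 = 87
n=6,p=4: s = 87+10 = 97
n=6,p=5: s = 97+11 = 108
n=6,p=6: s = 108+12 = 120

120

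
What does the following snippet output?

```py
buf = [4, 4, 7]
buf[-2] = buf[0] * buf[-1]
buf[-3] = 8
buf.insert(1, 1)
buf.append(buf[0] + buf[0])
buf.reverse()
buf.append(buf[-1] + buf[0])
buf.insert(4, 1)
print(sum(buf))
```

85

buf[-2] = buf[0]*buf[-1] = 4*7 = 28 → [4, 28, 7]
buf[-3] = 8 → [8, 28, 7]
insert 1 at 1 → [8, 1, 28, 7]
append buf[0]+buf[0] = 8+8 = 16 → [8, 1, 28, 7, 16]
reverse → [16, 7, 28, 1, 8]
append buf[-1]+buf[0] = 8+16 = 24 → [16, 7, 28, 1, 8, 24]
insert 1 at 4 → [16, 7, 28, 1, 1, 8, 24]
sum = 85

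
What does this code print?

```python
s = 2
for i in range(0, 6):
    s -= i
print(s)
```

i=0: s = 2-0 = 2
i=1: s = 2-1 = 1
i=2: s = 1-2 = -1
i=3: s = (-1)-3 = -4
i=4: s = (-4)-4 = -8
i=5: s = (-8)-5 = -13

-13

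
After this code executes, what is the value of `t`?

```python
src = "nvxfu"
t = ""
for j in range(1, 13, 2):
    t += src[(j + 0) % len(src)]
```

'vfnxuv'

j=1: add src[1]='v' → 'v'
j=3: add src[3]='f' → 'vf'
j=5: add src[0]='n' → 'vfn'
j=7: add src[2]='x' → 'vfnx'
j=9: add src[4]='u' → 'vfnxu'
j=11: add src[1]='v' → 'vfnxuv'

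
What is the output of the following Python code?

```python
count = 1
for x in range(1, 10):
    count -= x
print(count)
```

-44

x=1: count = 1-1 = 0
x=2: count = 0-2 = -2
x=3: count = (-2)-3 = -5
x=4: count = (-5)-4 = -9
x=5: count = (-9)-5 = -14
x=6: count = (-14)-6 = -20
x=7: count = (-20)-7 = -27
x=8: count = (-27)-8 = -35
x=9: count = (-35)-9 = -44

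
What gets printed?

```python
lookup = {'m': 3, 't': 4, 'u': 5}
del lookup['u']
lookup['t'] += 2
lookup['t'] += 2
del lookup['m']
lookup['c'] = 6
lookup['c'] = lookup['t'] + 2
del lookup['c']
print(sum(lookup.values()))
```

8

del 'u' → {'m': 3, 't': 4}
lookup['t'] = 4+2 = 6 → {'m': 3, 't': 6}
lookup['t'] = 6+2 = 8 → {'m': 3, 't': 8}
del 'm' → {'t': 8}
lookup['c'] = 6 → {'t': 8, 'c': 6}
lookup['c'] = lookup['t']+2 = 10 → {'t': 8, 'c': 10}
del 'c' → {'t': 8}
sum of values = 8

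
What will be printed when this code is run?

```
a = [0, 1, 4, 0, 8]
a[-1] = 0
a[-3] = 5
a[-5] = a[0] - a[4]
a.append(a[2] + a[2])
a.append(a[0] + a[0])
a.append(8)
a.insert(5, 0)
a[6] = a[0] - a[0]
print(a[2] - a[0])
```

a[-1] = 0 → [0, 1, 4, 0, 0]
a[-3] = 5 → [0, 1, 5, 0, 0]
a[-5] = a[0]-a[4] = 0-0 = 0 → [0, 1, 5, 0, 0]
append a[2]+a[2] = 5+5 = 10 → [0, 1, 5, 0, 0, 10]
append a[0]+a[0] = 0+0 = 0 → [0, 1, 5, 0, 0, 10, 0]
append 8 → [0, 1, 5, 0, 0, 10, 0, 8]
insert 0 at 5 → [0, 1, 5, 0, 0, 0, 10, 0, 8]
a[6] = a[0]-a[0] = 0-0 = 0 → [0, 1, 5, 0, 0, 0, 0, 0, 8]
a[2]-a[0] = 5-0 = 5

5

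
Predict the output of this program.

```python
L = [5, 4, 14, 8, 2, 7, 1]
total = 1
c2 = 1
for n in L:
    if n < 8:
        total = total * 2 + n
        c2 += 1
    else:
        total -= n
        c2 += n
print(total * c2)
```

-252

n=5: <8, total = 1*2+5 = 7; c2=2
n=4: <8, total = 7*2+4 = 18; c2=3
n=14: not <8, total = 18-14 = 4; c2=17
n=8: not <8, total = 4-8 = -4; c2=25
n=2: <8, total = (-4)*2+2 = -6; c2=26
n=7: <8, total = (-6)*2+7 = -5; c2=27
n=1: <8, total = (-5)*2+1 = -9; c2=28
total*c2 = (-9)*28 = -252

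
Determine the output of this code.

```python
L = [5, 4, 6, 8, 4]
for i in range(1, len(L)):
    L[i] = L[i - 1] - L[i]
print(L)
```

i=1: L[1] = 5-4 = 1 → [5, 1, 6, 8, 4]
i=2: L[2] = 1-6 = -5 → [5, 1, -5, 8, 4]
i=3: L[3] = (-5)-8 = -13 → [5, 1, -5, -13, 4]
i=4: L[4] = (-13)-4 = -17 → [5, 1, -5, -13, -17]

[5, 1, -5, -13, -17]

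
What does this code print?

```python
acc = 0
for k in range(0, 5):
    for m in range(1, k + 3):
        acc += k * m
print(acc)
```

k=0,m=1: acc = 0+0 = 0
k=0,m=2: acc = 0+0 = 0
k=1,m=1: acc = 0+1 = 1
k=1,m=2: acc = 1+2 = 3
k=1,m=3: acc = 3+3 = 6
k=2,m=1: acc = 6+2 = 8
k=2,m=2: acc = 8+4 = 12
k=2,m=3: acc = 12+6 = 18
k=2,m=4: acc = 18+8 = 26
k=3,m=1: acc = 26+3 = 29
k=3,m=2: acc = 29+6 = 35
k=3,m=3: acc = 35+9 = 44
k=3,m=4: acc = 44+12 = 56
k=3,m=5: acc = 56+15 = 71
k=4,m=1: acc = 71+4 = 75
k=4,m=2: acc = 75+8 = 83
k=4,m=3: acc = 83+12 = 95
k=4,m=4: acc = 95+16 = 111
k=4,m=5: acc = 111+20 = 131
k=4,m=6: acc = 131+24 = 155

155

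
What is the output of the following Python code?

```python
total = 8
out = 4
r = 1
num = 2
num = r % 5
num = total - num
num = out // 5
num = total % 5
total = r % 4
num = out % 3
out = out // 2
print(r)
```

num = 1%5 = 1
num = 8-1 = 7
num = 4//5 = 0
num = 8%5 = 3
total = 1%4 = 1
num = 4%3 = 1
out = 4//2 = 2

1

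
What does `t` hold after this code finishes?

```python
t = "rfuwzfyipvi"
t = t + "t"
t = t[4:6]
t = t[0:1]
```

+ 't' → 'rfuwzfyipvit'
slice [4:6] → 'zf'
slice [0:1] → 'z'

'z'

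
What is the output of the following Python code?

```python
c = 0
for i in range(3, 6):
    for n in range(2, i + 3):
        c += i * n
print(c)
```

257

i=3,n=2: c = 0+6 = 6
i=3,n=3: c = 6+9 = 15
i=3,n=4: c = 15+12 = 27
i=3,n=5: c = 27+15 = 42
i=4,n=2: c = 42+8 = 50
i=4,n=3: c = 50+12 = 62
i=4,n=4: c = 62+16 = 78
i=4,n=5: c = 78+20 = 98
i=4,n=6: c = 98+24 = 122
i=5,n=2: c = 122+10 = 132
i=5,n=3: c = 132+15 = 147
i=5,n=4: c = 147+20 = 167
i=5,n=5: c = 167+25 = 192
i=5,n=6: c = 192+30 = 222
i=5,n=7: c = 222+35 = 257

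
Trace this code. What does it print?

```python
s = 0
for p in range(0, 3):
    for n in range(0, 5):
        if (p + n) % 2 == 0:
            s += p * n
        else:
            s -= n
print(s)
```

2

p=0,n=0: even sum, s = 0+0 = 0
p=0,n=1: odd sum, s = 0-1 = -1
p=0,n=2: even sum, s = (-1)+0 = -1
p=0,n=3: odd sum, s = (-1)-3 = -4
p=0,n=4: even sum, s = (-4)+0 = -4
p=1,n=0: odd sum, s = (-4)-0 = -4
p=1,n=1: even sum, s = (-4)+1 = -3
p=1,n=2: odd sum, s = (-3)-2 = -5
p=1,n=3: even sum, s = (-5)+3 = -2
p=1,n=4: odd sum, s = (-2)-4 = -6
p=2,n=0: even sum, s = (-6)+0 = -6
p=2,n=1: odd sum, s = (-6)-1 = -7
p=2,n=2: even sum, s = (-7)+4 = -3
p=2,n=3: odd sum, s = (-3)-3 = -6
p=2,n=4: even sum, s = (-6)+8 = 2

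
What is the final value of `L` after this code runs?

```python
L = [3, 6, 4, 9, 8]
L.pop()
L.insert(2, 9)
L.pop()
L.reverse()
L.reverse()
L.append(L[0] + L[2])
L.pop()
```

[3, 6, 9, 4]

pop() removes 8 → [3, 6, 4, 9]
insert 9 at 2 → [3, 6, 9, 4, 9]
pop() removes 9 → [3, 6, 9, 4]
reverse → [4, 9, 6, 3]
reverse → [3, 6, 9, 4]
append L[0]+L[2] = 3+9 = 12 → [3, 6, 9, 4, 12]
pop() removes 12 → [3, 6, 9, 4]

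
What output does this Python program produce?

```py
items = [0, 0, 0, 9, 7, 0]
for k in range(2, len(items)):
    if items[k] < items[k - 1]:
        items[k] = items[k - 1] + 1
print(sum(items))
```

30

k=2: 0>=0, unchanged → [0, 0, 0, 9, 7, 0]
k=3: 9>=0, unchanged → [0, 0, 0, 9, 7, 0]
k=4: 7<9, items[4] = 9+1 = 10 → [0, 0, 0, 9, 10, 0]
k=5: 0<10, items[5] = 10+1 = 11 → [0, 0, 0, 9, 10, 11]
sum = 30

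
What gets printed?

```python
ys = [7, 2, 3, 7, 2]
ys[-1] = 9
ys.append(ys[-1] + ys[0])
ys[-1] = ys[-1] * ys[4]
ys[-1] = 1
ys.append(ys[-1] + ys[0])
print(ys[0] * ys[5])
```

7

ys[-1] = 9 → [7, 2, 3, 7, 9]
append ys[-1]+ys[0] = 9+7 = 16 → [7, 2, 3, 7, 9, 16]
ys[-1] = ys[-1]*ys[4] = 16*9 = 144 → [7, 2, 3, 7, 9, 144]
ys[-1] = 1 → [7, 2, 3, 7, 9, 1]
append ys[-1]+ys[0] = 1+7 = 8 → [7, 2, 3, 7, 9, 1, 8]
ys[0]*ys[5] = 7*1 = 7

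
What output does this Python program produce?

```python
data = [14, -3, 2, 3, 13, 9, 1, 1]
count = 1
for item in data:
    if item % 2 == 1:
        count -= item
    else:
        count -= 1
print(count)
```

-25

item=14: not odd, count = 1-1 = 0
item=-3: odd, count = 0-(-3) = 3
item=2: not odd, count = 3-1 = 2
item=3: odd, count = 2-3 = -1
item=13: odd, count = (-1)-13 = -14
item=9: odd, count = (-14)-9 = -23
item=1: odd, count = (-23)-1 = -24
item=1: odd, count = (-24)-1 = -25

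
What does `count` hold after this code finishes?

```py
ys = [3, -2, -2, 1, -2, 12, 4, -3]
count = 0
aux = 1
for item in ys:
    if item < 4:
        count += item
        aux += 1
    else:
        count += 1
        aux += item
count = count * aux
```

item=3: <4, count = 0+3 = 3; aux=2
item=-2: <4, count = 3+(-2) = 1; aux=3
item=-2: <4, count = 1+(-2) = -1; aux=4
item=1: <4, count = (-1)+1 = 0; aux=5
item=-2: <4, count = 0+(-2) = -2; aux=6
item=12: not <4, count = (-2)+1 = -1; aux=18
item=4: not <4, count = (-1)+1 = 0; aux=22
item=-3: <4, count = 0+(-3) = -3; aux=23
count*aux = (-3)*23 = -69

-69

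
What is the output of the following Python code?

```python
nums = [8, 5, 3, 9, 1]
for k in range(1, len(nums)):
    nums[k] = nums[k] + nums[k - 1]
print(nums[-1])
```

26

k=1: nums[1] = 5+8 = 13 → [8, 13, 3, 9, 1]
k=2: nums[2] = 3+13 = 16 → [8, 13, 16, 9, 1]
k=3: nums[3] = 9+16 = 25 → [8, 13, 16, 25, 1]
k=4: nums[4] = 1+25 = 26 → [8, 13, 16, 25, 26]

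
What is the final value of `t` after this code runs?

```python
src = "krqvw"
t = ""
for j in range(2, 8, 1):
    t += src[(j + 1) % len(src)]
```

j=2: add src[3]='v' → 'v'
j=3: add src[4]='w' → 'vw'
j=4: add src[0]='k' → 'vwk'
j=5: add src[1]='r' → 'vwkr'
j=6: add src[2]='q' → 'vwkrq'
j=7: add src[3]='v' → 'vwkrqv'

'vwkrqv'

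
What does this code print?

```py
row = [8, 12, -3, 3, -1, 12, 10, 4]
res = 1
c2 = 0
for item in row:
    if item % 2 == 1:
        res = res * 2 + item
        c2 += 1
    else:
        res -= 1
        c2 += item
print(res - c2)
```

item=8: not odd, res = 1-1 = 0; c2=8
item=12: not odd, res = 0-1 = -1; c2=20
item=-3: odd, res = (-1)*2+(-3) = -5; c2=21
item=3: odd, res = (-5)*2+3 = -7; c2=22
item=-1: odd, res = (-7)*2+(-1) = -15; c2=23
item=12: not odd, res = (-15)-1 = -16; c2=35
item=10: not odd, res = (-16)-1 = -17; c2=45
item=4: not odd, res = (-17)-1 = -18; c2=49
res-c2 = (-18)-49 = -67

-67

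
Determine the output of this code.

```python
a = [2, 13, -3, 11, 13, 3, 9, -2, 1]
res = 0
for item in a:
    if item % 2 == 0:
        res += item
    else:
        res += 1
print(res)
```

item=2: even, res = 0+2 = 2
item=13: not even, res = 2+1 = 3
item=-3: not even, res = 3+1 = 4
item=11: not even, res = 4+1 = 5
item=13: not even, res = 5+1 = 6
item=3: not even, res = 6+1 = 7
item=9: not even, res = 7+1 = 8
item=-2: even, res = 8+(-2) = 6
item=1: not even, res = 6+1 = 7

7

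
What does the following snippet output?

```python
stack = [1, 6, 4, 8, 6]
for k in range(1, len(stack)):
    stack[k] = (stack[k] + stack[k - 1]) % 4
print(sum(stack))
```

11

k=1: stack[1] = (6+1)%4 = 3 → [1, 3, 4, 8, 6]
k=2: stack[2] = (4+3)%4 = 3 → [1, 3, 3, 8, 6]
k=3: stack[3] = (8+3)%4 = 3 → [1, 3, 3, 3, 6]
k=4: stack[4] = (6+3)%4 = 1 → [1, 3, 3, 3, 1]
sum = 11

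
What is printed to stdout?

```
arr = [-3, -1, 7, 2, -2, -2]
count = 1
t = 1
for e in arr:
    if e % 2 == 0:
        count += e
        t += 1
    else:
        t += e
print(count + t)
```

6

e=-3: not even; t=-2
e=-1: not even; t=-3
e=7: not even; t=4
e=2: even, count = 1+2 = 3; t=5
e=-2: even, count = 3+(-2) = 1; t=6
e=-2: even, count = 1+(-2) = -1; t=7
count+t = (-1)+7 = 6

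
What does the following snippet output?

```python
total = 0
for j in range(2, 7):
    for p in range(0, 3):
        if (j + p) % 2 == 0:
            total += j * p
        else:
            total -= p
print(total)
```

25

j=2,p=0: even sum, total = 0+0 = 0
j=2,p=1: odd sum, total = 0-1 = -1
j=2,p=2: even sum, total = (-1)+4 = 3
j=3,p=0: odd sum, total = 3-0 = 3
j=3,p=1: even sum, total = 3+3 = 6
j=3,p=2: odd sum, total = 6-2 = 4
j=4,p=0: even sum, total = 4+0 = 4
j=4,p=1: odd sum, total = 4-1 = 3
j=4,p=2: even sum, total = 3+8 = 11
j=5,p=0: odd sum, total = 11-0 = 11
j=5,p=1: even sum, total = 11+5 = 16
j=5,p=2: odd sum, total = 16-2 = 14
j=6,p=0: even sum, total = 14+0 = 14
j=6,p=1: odd sum, total = 14-1 = 13
j=6,p=2: even sum, total = 13+12 = 25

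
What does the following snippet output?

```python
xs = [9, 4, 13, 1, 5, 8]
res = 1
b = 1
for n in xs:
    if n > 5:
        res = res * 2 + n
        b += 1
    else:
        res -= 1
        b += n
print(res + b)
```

84

n=9: >5, res = 1*2+9 = 11; b=2
n=4: not >5, res = 11-1 = 10; b=6
n=13: >5, res = 10*2+13 = 33; b=7
n=1: not >5, res = 33-1 = 32; b=8
n=5: not >5, res = 32-1 = 31; b=13
n=8: >5, res = 31*2+8 = 70; b=14
res+b = 70+14 = 84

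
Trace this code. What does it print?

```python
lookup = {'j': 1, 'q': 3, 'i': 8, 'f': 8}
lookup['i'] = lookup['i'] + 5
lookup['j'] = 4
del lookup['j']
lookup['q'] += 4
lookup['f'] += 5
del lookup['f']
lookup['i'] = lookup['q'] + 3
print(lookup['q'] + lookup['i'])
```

17

lookup['i'] = lookup['i']+5 = 13 → {'j': 1, 'q': 3, 'i': 13, 'f': 8}
lookup['j'] = 4 → {'j': 4, 'q': 3, 'i': 13, 'f': 8}
del 'j' → {'q': 3, 'i': 13, 'f': 8}
lookup['q'] = 3+4 = 7 → {'q': 7, 'i': 13, 'f': 8}
lookup['f'] = 8+5 = 13 → {'q': 7, 'i': 13, 'f': 13}
del 'f' → {'q': 7, 'i': 13}
lookup['i'] = lookup['q']+3 = 10 → {'q': 7, 'i': 10}
lookup['q']+lookup['i'] = 7+10 = 17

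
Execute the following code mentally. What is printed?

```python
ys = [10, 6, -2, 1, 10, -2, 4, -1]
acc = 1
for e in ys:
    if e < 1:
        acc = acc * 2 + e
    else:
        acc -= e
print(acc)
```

-185

e=10: not <1, acc = 1-10 = -9
e=6: not <1, acc = (-9)-6 = -15
e=-2: <1, acc = (-15)*2+(-2) = -32
e=1: not <1, acc = (-32)-1 = -33
e=10: not <1, acc = (-33)-10 = -43
e=-2: <1, acc = (-43)*2+(-2) = -88
e=4: not <1, acc = (-88)-4 = -92
e=-1: <1, acc = (-92)*2+(-1) = -185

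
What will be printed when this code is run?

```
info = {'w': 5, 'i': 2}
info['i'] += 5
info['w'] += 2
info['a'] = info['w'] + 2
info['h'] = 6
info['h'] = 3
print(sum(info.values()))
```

info['i'] = 2+5 = 7 → {'w': 5, 'i': 7}
info['w'] = 5+2 = 7 → {'w': 7, 'i': 7}
info['a'] = info['w']+2 = 9 → {'w': 7, 'i': 7, 'a': 9}
info['h'] = 6 → {'w': 7, 'i': 7, 'a': 9, 'h': 6}
info['h'] = 3 → {'w': 7, 'i': 7, 'a': 9, 'h': 3}
sum of values = 26

26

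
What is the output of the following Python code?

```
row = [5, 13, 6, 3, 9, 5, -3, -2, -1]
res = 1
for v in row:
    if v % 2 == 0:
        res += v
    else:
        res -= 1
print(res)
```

-2

v=5: not even, res = 1-1 = 0
v=13: not even, res = 0-1 = -1
v=6: even, res = (-1)+6 = 5
v=3: not even, res = 5-1 = 4
v=9: not even, res = 4-1 = 3
v=5: not even, res = 3-1 = 2
v=-3: not even, res = 2-1 = 1
v=-2: even, res = 1+(-2) = -1
v=-1: not even, res = (-1)-1 = -2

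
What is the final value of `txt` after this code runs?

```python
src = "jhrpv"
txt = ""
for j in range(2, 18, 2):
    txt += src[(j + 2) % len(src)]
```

'vhpjrvhp'

j=2: add src[4]='v' → 'v'
j=4: add src[1]='h' → 'vh'
j=6: add src[3]='p' → 'vhp'
j=8: add src[0]='j' → 'vhpj'
j=10: add src[2]='r' → 'vhpjr'
j=12: add src[4]='v' → 'vhpjrv'
j=14: add src[1]='h' → 'vhpjrvh'
j=16: add src[3]='p' → 'vhpjrvhp'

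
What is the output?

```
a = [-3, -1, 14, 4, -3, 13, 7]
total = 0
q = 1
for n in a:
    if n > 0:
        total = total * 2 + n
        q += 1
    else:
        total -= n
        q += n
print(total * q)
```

-474

n=-3: not >0, total = 0-(-3) = 3; q=-2
n=-1: not >0, total = 3-(-1) = 4; q=-3
n=14: >0, total = 4*2+14 = 22; q=-2
n=4: >0, total = 22*2+4 = 48; q=-1
n=-3: not >0, total = 48-(-3) = 51; q=-4
n=13: >0, total = 51*2+13 = 115; q=-3
n=7: >0, total = 115*2+7 = 237; q=-2
total*q = 237*(-2) = -474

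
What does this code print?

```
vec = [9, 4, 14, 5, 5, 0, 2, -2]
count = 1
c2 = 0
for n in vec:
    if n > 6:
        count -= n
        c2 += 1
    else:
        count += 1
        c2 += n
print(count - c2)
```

-32

n=9: >6, count = 1-9 = -8; c2=1
n=4: not >6, count = (-8)+1 = -7; c2=5
n=14: >6, count = (-7)-14 = -21; c2=6
n=5: not >6, count = (-21)+1 = -20; c2=11
n=5: not >6, count = (-20)+1 = -19; c2=16
n=0: not >6, count = (-19)+1 = -18; c2=16
n=2: not >6, count = (-18)+1 = -17; c2=18
n=-2: not >6, count = (-17)+1 = -16; c2=16
count-c2 = (-16)-16 = -32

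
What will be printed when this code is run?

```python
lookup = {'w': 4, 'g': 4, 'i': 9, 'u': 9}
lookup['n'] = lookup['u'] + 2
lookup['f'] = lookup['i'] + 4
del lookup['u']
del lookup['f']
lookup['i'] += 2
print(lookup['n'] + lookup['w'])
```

15

lookup['n'] = lookup['u']+2 = 11 → {'w': 4, 'g': 4, 'i': 9, 'u': 9, 'n': 11}
lookup['f'] = lookup['i']+4 = 13 → {'w': 4, 'g': 4, 'i': 9, 'u': 9, 'n': 11, 'f': 13}
del 'u' → {'w': 4, 'g': 4, 'i': 9, 'n': 11, 'f': 13}
del 'f' → {'w': 4, 'g': 4, 'i': 9, 'n': 11}
lookup['i'] = 9+2 = 11 → {'w': 4, 'g': 4, 'i': 11, 'n': 11}
lookup['n']+lookup['w'] = 11+4 = 15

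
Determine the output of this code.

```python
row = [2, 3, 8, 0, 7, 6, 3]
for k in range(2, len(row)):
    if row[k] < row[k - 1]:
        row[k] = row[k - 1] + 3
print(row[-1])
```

20

k=2: 8>=3, unchanged → [2, 3, 8, 0, 7, 6, 3]
k=3: 0<8, row[3] = 8+3 = 11 → [2, 3, 8, 11, 7, 6, 3]
k=4: 7<11, row[4] = 11+3 = 14 → [2, 3, 8, 11, 14, 6, 3]
k=5: 6<14, row[5] = 14+3 = 17 → [2, 3, 8, 11, 14, 17, 3]
k=6: 3<17, row[6] = 17+3 = 20 → [2, 3, 8, 11, 14, 17, 20]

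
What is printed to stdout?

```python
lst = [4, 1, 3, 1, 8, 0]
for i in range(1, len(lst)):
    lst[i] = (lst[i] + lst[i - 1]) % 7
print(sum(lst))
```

i=1: lst[1] = (1+4)%7 = 5 → [4, 5, 3, 1, 8, 0]
i=2: lst[2] = (3+5)%7 = 1 → [4, 5, 1, 1, 8, 0]
i=3: lst[3] = (1+1)%7 = 2 → [4, 5, 1, 2, 8, 0]
i=4: lst[4] = (8+2)%7 = 3 → [4, 5, 1, 2, 3, 0]
i=5: lst[5] = (0+3)%7 = 3 → [4, 5, 1, 2, 3, 3]
sum = 18

18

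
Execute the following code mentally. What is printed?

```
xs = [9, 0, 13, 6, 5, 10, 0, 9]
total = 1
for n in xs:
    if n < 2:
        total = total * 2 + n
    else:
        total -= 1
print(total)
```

n=9: not <2, total = 1-1 = 0
n=0: <2, total = 0*2+0 = 0
n=13: not <2, total = 0-1 = -1
n=6: not <2, total = (-1)-1 = -2
n=5: not <2, total = (-2)-1 = -3
n=10: not <2, total = (-3)-1 = -4
n=0: <2, total = (-4)*2+0 = -8
n=9: not <2, total = (-8)-1 = -9

-9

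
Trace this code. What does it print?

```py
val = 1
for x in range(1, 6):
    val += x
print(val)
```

x=1: val = 1+1 = 2
x=2: val = 2+2 = 4
x=3: val = 4+3 = 7
x=4: val = 7+4 = 11
x=5: val = 11+5 = 16

16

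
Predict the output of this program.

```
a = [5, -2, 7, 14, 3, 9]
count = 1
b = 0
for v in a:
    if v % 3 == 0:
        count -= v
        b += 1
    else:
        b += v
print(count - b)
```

v=5: not %3==0; b=5
v=-2: not %3==0; b=3
v=7: not %3==0; b=10
v=14: not %3==0; b=24
v=3: %3==0, count = 1-3 = -2; b=25
v=9: %3==0, count = (-2)-9 = -11; b=26
count-b = (-11)-26 = -37

-37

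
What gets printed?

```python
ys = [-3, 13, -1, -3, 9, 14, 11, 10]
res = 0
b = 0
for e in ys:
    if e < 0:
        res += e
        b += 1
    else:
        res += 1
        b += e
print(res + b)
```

e=-3: <0, res = 0+(-3) = -3; b=1
e=13: not <0, res = (-3)+1 = -2; b=14
e=-1: <0, res = (-2)+(-1) = -3; b=15
e=-3: <0, res = (-3)+(-3) = -6; b=16
e=9: not <0, res = (-6)+1 = -5; b=25
e=14: not <0, res = (-5)+1 = -4; b=39
e=11: not <0, res = (-4)+1 = -3; b=50
e=10: not <0, res = (-3)+1 = -2; b=60
res+b = (-2)+60 = 58

58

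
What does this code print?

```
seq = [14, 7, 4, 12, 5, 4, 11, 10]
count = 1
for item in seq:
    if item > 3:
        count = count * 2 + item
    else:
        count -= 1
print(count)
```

item=14: >3, count = 1*2+14 = 16
item=7: >3, count = 16*2+7 = 39
item=4: >3, count = 39*2+4 = 82
item=12: >3, count = 82*2+12 = 176
item=5: >3, count = 176*2+5 = 357
item=4: >3, count = 357*2+4 = 718
item=11: >3, count = 718*2+11 = 1447
item=10: >3, count = 1447*2+10 = 2904

2904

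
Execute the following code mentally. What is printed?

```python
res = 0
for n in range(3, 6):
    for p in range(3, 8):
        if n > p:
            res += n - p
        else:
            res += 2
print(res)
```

n=3,p=3: not 3>3, res = 0+2 = 2
n=3,p=4: not 3>4, res = 2+2 = 4
n=3,p=5: not 3>5, res = 4+2 = 6
n=3,p=6: not 3>6, res = 6+2 = 8
n=3,p=7: not 3>7, res = 8+2 = 10
n=4,p=3: 4>3, res = 10+1 = 11
n=4,p=4: not 4>4, res = 11+2 = 13
n=4,p=5: not 4>5, res = 13+2 = 15
n=4,p=6: not 4>6, res = 15+2 = 17
n=4,p=7: not 4>7, res = 17+2 = 19
n=5,p=3: 5>3, res = 19+2 = 21
n=5,p=4: 5>4, res = 21+1 = 22
n=5,p=5: not 5>5, res = 22+2 = 24
n=5,p=6: not 5>6, res = 24+2 = 26
n=5,p=7: not 5>7, res = 26+2 = 28

28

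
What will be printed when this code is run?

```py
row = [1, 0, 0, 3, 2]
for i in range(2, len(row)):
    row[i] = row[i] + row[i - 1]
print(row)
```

i=2: row[2] = 0+0 = 0 → [1, 0, 0, 3, 2]
i=3: row[3] = 3+0 = 3 → [1, 0, 0, 3, 2]
i=4: row[4] = 2+3 = 5 → [1, 0, 0, 3, 5]

[1, 0, 0, 3, 5]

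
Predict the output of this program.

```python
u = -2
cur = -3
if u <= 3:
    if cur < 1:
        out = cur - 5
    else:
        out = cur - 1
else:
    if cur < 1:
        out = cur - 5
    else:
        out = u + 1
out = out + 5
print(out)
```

u=-2, cur=-3
u <= 3 is True; cur < 1 is True
→ out = cur - 5 = -8
out = (-8)+5 = -3

-3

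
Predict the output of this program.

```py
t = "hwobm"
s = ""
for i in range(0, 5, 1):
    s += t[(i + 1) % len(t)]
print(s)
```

i=0: add t[1]='w' → 'w'
i=1: add t[2]='o' → 'wo'
i=2: add t[3]='b' → 'wob'
i=3: add t[4]='m' → 'wobm'
i=4: add t[0]='h' → 'wobmh'

wobmh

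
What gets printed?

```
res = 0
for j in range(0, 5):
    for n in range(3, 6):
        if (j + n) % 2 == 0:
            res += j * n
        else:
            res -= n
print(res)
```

j=0,n=3: odd sum, res = 0-3 = -3
j=0,n=4: even sum, res = (-3)+0 = -3
j=0,n=5: odd sum, res = (-3)-5 = -8
j=1,n=3: even sum, res = (-8)+3 = -5
j=1,n=4: odd sum, res = (-5)-4 = -9
j=1,n=5: even sum, res = (-9)+5 = -4
j=2,n=3: odd sum, res = (-4)-3 = -7
j=2,n=4: even sum, res = (-7)+8 = 1
j=2,n=5: odd sum, res = 1-5 = -4
j=3,n=3: even sum, res = (-4)+9 = 5
j=3,n=4: odd sum, res = 5-4 = 1
j=3,n=5: even sum, res = 1+15 = 16
j=4,n=3: odd sum, res = 16-3 = 13
j=4,n=4: even sum, res = 13+16 = 29
j=4,n=5: odd sum, res = 29-5 = 24

24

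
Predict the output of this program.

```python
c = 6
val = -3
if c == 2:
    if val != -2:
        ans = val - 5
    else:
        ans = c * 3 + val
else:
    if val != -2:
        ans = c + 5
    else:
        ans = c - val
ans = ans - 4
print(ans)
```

c=6, val=-3
c == 2 is False; val != -2 is True
→ ans = c + 5 = 11
ans = 11-4 = 7

7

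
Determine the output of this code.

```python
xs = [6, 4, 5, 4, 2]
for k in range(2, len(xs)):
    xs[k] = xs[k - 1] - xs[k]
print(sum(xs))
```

-3

k=2: xs[2] = 4-5 = -1 → [6, 4, -1, 4, 2]
k=3: xs[3] = (-1)-4 = -5 → [6, 4, -1, -5, 2]
k=4: xs[4] = (-5)-2 = -7 → [6, 4, -1, -5, -7]
sum = -3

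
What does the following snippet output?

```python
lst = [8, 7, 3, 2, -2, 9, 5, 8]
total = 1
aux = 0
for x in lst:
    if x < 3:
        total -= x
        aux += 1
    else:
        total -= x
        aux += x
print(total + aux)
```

3

x=8: not <3, total = 1-8 = -7; aux=8
x=7: not <3, total = (-7)-7 = -14; aux=15
x=3: not <3, total = (-14)-3 = -17; aux=18
x=2: <3, total = (-17)-2 = -19; aux=19
x=-2: <3, total = (-19)-(-2) = -17; aux=20
x=9: not <3, total = (-17)-9 = -26; aux=29
x=5: not <3, total = (-26)-5 = -31; aux=34
x=8: not <3, total = (-31)-8 = -39; aux=42
total+aux = (-39)+42 = 3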